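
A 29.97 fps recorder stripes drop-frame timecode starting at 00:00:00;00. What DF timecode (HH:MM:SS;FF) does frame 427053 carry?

Ten DF minutes hold 17982 frames, so frame 427053 lies in block 23 (frames 413586–431567) with 13467 frames into that block.
The block's first minute is 1800 frames and the rest 1798 each; 13467 frames reaches minute 7, so 23 × 18 + 7 × 2 = 428 labels have been skipped so far.
Adding those back, label number 427053 + 428 = 427481 at 30 labels/s is 14249 s + 11 f = 3 h 57 min 29 s frame 11, i.e. 03:57:29;11.

03:57:29;11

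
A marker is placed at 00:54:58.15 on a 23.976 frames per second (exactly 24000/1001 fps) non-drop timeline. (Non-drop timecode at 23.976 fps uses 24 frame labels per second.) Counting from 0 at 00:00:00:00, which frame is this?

Total seconds to the label: (0 × 3600 + 54 × 60 + 58) = 3298.
Frame index = 3298 × 24 + 15 = 79167.

79167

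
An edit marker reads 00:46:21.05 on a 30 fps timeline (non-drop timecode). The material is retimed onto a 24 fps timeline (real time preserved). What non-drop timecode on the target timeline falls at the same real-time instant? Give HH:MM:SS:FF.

00:46:21:04

Source frame index: (0×3600 + 46×60 + 21) × 30 + 5 = 83435.
Real time: 83435 / (30) = 16687/6 s.
Target frame: (16687/6) × (24) = 66748.
At 24 labels/s: frame 66748 → 00:46:21:04.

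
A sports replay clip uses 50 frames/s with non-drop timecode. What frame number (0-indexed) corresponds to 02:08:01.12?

Total seconds to the label: (2 × 3600 + 8 × 60 + 1) = 7681.
Frame index = 7681 × 50 + 12 = 384062.

frame 384062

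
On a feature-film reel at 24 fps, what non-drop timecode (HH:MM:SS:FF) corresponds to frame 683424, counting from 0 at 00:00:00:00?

07:54:36:00

683424 ÷ 24 = 28476 full seconds, remainder 0 frames.
28476 s = 7 h 54 min 36 s.
Timecode: 07:54:36:00.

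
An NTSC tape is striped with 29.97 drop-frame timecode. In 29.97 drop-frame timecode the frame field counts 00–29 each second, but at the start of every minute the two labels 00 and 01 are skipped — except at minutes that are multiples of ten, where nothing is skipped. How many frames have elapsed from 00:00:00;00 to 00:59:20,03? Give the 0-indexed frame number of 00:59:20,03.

As if non-drop at 30 labels/s: (0 × 3600 + 59 × 60 + 20) × 30 + 3 = 106803.
Minute boundaries passed: 59; those not divisible by 10: 59 − 5 = 54; dropped labels = 2 × 54 = 108.
Actual frame index = 106803 − 108 = 106695.

106695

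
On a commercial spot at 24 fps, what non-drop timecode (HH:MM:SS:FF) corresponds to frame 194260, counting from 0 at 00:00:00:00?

02:14:54:04

194260 ÷ 24 = 8094 full seconds, remainder 4 frames.
8094 s = 2 h 14 min 54 s.
Timecode: 02:14:54:04.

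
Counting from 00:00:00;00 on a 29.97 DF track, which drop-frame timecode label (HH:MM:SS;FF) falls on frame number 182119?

01:41:16;21

Ten DF minutes hold 17982 frames, so frame 182119 lies in block 10 (frames 179820–197801) with 2299 frames into that block.
The block's first minute is 1800 frames and the rest 1798 each; 2299 frames reaches minute 1, so 10 × 18 + 1 × 2 = 182 labels have been skipped so far.
Adding those back, label number 182119 + 182 = 182301 at 30 labels/s is 6076 s + 21 f = 1 h 41 min 16 s frame 21, i.e. 01:41:16;21.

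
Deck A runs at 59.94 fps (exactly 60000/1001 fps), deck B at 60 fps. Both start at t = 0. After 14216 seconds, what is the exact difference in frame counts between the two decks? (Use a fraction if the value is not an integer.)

852960/1001 frames

A emits 60000/1001 × 14216 = 852960000/1001 frames; B emits 60 × 14216 = 852960.
Difference = 852960/1001 frames (≈ 852.1079); B is ahead of A.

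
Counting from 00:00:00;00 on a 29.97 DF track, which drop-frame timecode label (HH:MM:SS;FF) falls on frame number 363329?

03:22:03;03

Ten DF minutes hold 17982 frames, so frame 363329 lies in block 20 (frames 359640–377621) with 3689 frames into that block.
The block's first minute is 1800 frames and the rest 1798 each; 3689 frames reaches minute 2, so 20 × 18 + 2 × 2 = 364 labels have been skipped so far.
Adding those back, label number 363329 + 364 = 363693 at 30 labels/s is 12123 s + 3 f = 3 h 22 min 3 s frame 3, i.e. 03:22:03;03.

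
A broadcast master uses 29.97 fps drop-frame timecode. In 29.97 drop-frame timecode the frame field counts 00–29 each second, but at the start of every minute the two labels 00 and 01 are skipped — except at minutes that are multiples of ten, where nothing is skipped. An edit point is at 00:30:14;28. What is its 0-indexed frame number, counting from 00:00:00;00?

Complete 10-minute blocks: 3, each 17982 frames → 53946.
Remaining 0 whole minutes in the current block: 0 frames.
Within the current minute: 14 × 30 + 28 = 448. Total = 53946 + 0 + 448 = 54394.

54394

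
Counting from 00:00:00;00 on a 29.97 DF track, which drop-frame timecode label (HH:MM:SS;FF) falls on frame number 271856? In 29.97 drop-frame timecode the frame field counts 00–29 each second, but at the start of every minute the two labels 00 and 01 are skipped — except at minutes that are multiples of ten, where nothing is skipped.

02:31:10;28

Ten DF minutes hold 17982 frames, so frame 271856 lies in block 15 (frames 269730–287711) with 2126 frames into that block.
The block's first minute is 1800 frames and the rest 1798 each; 2126 frames reaches minute 1, so 15 × 18 + 1 × 2 = 272 labels have been skipped so far.
Adding those back, label number 271856 + 272 = 272128 at 30 labels/s is 9070 s + 28 f = 2 h 31 min 10 s frame 28, i.e. 02:31:10;28.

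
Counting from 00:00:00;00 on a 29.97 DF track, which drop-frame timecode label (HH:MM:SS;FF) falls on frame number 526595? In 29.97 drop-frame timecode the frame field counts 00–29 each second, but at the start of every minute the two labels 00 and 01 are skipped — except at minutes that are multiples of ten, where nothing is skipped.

Each 10-minute DF block holds 10 × 60 × 30 − 9 × 2 = 17982 frames. 526595 ÷ 17982 → 29 full blocks, remainder 5117.
Within the partial block the first minute is 1800 frames and each further minute 1798, so 2 further minute boundaries passed. Total skipped labels = 18 × 29 + 2 × 2 = 526.
Non-drop label index = 526595 + 526 = 527121; at 30 labels/s that is 04:52:50:21, i.e. DF 04:52:50;21.

04:52:50;21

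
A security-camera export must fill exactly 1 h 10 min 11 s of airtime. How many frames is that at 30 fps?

1 h 10 min 11 s = 4211 s.
Frames = 4211 × 30 = 126330.

126330 frames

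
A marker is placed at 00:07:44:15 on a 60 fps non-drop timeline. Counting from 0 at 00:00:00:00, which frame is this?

Total seconds to the label: (0 × 3600 + 7 × 60 + 44) = 464.
Frame index = 464 × 60 + 15 = 27855.

27855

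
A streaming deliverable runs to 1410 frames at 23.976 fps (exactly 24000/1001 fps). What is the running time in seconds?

58.80875 seconds

Running time = 1410 / (24000/1001) = 58.80875 s.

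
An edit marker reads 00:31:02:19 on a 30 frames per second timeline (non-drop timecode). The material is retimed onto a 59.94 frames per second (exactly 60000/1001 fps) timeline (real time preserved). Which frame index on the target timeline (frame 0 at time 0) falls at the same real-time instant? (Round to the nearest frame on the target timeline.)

frame 111646

Source frame index: (0×3600 + 31×60 + 2) × 30 + 19 = 55879.
Real time: 55879 / (30) = 55879/30 s.
Target frame: (55879/30) × (60000/1001) = 111758000/1001 ≈ 111646.354 → 111646.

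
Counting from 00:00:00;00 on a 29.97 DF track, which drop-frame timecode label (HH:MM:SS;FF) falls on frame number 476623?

04:25:03;11

Ten DF minutes hold 17982 frames, so frame 476623 lies in block 26 (frames 467532–485513) with 9091 frames into that block.
The block's first minute is 1800 frames and the rest 1798 each; 9091 frames reaches minute 5, so 26 × 18 + 5 × 2 = 478 labels have been skipped so far.
Adding those back, label number 476623 + 478 = 477101 at 30 labels/s is 15903 s + 11 f = 4 h 25 min 3 s frame 11, i.e. 04:25:03;11.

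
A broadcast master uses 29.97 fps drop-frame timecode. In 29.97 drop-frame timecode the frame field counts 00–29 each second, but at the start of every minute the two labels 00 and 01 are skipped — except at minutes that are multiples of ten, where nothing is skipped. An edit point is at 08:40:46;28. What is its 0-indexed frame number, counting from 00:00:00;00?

Complete 10-minute blocks: 52, each 17982 frames → 935064.
Remaining 0 whole minutes in the current block: 0 frames.
Within the current minute: 46 × 30 + 28 = 1408. Total = 935064 + 0 + 1408 = 936472.

936472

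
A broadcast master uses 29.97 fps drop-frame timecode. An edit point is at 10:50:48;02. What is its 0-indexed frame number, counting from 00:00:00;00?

Complete 10-minute blocks: 65, each 17982 frames → 1168830.
Remaining 0 whole minutes in the current block: 0 frames.
Within the current minute: 48 × 30 + 2 = 1442. Total = 1168830 + 0 + 1442 = 1170272.

1170272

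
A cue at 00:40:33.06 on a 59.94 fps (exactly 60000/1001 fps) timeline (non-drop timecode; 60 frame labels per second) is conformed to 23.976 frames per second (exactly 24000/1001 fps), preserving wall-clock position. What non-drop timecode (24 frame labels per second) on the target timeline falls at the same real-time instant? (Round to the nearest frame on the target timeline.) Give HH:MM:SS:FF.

Source frame index: (0×3600 + 40×60 + 33) × 60 + 6 = 145986.
Real time: 145986 / (60000/1001) = 24355331/10000 s.
Target frame: (24355331/10000) × (24000/1001) = 291972/5 ≈ 58394.400 → 58394.
At 24 labels/s: frame 58394 → 00:40:33:02.

00:40:33:02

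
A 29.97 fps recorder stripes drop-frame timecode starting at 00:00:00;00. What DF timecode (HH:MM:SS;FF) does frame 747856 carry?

Each 10-minute DF block holds 10 × 60 × 30 − 9 × 2 = 17982 frames. 747856 ÷ 17982 → 41 full blocks, remainder 10594.
Within the partial block the first minute is 1800 frames and each further minute 1798, so 5 further minute boundaries passed. Total skipped labels = 18 × 41 + 2 × 5 = 748.
Non-drop label index = 747856 + 748 = 748604; at 30 labels/s that is 06:55:53:14, i.e. DF 06:55:53;14.

06:55:53;14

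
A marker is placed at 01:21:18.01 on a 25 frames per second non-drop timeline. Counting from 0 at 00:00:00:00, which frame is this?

Total seconds to the label: (1 × 3600 + 21 × 60 + 18) = 4878.
Frame index = 4878 × 25 + 1 = 121951.

frame 121951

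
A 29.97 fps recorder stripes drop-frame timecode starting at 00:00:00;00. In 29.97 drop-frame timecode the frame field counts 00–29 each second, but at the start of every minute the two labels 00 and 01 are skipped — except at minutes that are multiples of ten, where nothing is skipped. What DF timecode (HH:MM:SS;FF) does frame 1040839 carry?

09:38:49;11

Each 10-minute DF block holds 10 × 60 × 30 − 9 × 2 = 17982 frames. 1040839 ÷ 17982 → 57 full blocks, remainder 15865.
Within the partial block the first minute is 1800 frames and each further minute 1798, so 8 further minute boundaries passed. Total skipped labels = 18 × 57 + 2 × 8 = 1042.
Non-drop label index = 1040839 + 1042 = 1041881; at 30 labels/s that is 09:38:49:11, i.e. DF 09:38:49;11.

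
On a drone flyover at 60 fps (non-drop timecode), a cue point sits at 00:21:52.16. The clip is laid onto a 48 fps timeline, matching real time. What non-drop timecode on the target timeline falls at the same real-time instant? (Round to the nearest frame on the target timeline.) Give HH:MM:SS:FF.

Source frame index: (0×3600 + 21×60 + 52) × 60 + 16 = 78736.
Real time: 78736 / (60) = 19684/15 s.
Target frame: (19684/15) × (48) = 314944/5 ≈ 62988.800 → 62989.
At 48 labels/s: frame 62989 → 00:21:52:13.

00:21:52:13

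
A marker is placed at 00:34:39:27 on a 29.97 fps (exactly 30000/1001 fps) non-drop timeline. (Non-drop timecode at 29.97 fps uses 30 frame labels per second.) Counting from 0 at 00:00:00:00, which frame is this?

Total seconds to the label: (0 × 3600 + 34 × 60 + 39) = 2079.
Frame index = 2079 × 30 + 27 = 62397.

frame 62397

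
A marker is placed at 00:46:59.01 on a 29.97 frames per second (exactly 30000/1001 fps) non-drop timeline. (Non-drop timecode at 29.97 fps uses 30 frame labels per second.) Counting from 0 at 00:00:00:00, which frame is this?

Total seconds to the label: (0 × 3600 + 46 × 60 + 59) = 2819.
Frame index = 2819 × 30 + 1 = 84571.

84571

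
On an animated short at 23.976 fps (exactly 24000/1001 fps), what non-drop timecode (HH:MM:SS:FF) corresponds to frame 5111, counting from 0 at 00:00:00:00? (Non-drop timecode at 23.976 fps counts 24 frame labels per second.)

00:03:32:23

5111 ÷ 24 = 212 full seconds, remainder 23 frames.
212 s = 0 h 3 min 32 s.
Timecode: 00:03:32:23.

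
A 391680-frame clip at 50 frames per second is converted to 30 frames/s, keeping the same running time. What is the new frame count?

Target frames = source frames × (target rate / source rate) = 391680 × (30)/(50) = 391680 × 3/5 = 235008.

235008 frames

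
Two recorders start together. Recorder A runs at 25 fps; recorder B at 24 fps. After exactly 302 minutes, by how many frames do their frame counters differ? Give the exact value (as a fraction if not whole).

302 min = 18120 s.
A emits 25 × 18120 = 453000 frames; B emits 24 × 18120 = 434880.
Difference = 18120 frames; B is behind A.

18120 frames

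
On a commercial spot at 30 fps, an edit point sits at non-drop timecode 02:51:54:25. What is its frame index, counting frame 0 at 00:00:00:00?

309445

Total seconds to the label: (2 × 3600 + 51 × 60 + 54) = 10314.
Frame index = 10314 × 30 + 25 = 309445.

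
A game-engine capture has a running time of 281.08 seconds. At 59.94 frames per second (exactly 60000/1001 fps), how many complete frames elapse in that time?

16847 frames

Frames = 281.08 × 60000/1001 = 16864800/1001 ≈ 16847.9520.
Complete frames: 16847.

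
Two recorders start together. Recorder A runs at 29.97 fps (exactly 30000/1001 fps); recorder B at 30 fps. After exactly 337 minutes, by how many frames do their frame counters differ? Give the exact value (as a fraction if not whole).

606600/1001 frames

337 min = 20220 s.
A emits 30000/1001 × 20220 = 606600000/1001 frames; B emits 30 × 20220 = 606600.
Difference = 606600/1001 frames (≈ 605.9940); B is ahead of A.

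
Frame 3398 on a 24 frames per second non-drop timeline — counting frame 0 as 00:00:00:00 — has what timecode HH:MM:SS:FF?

3398 ÷ 24 = 141 full seconds, remainder 14 frames.
141 s = 0 h 2 min 21 s.
Timecode: 00:02:21:14.

00:02:21:14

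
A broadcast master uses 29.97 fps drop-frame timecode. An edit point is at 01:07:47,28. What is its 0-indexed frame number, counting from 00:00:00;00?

121916

Complete 10-minute blocks: 6, each 17982 frames → 107892.
Remaining 7 whole minutes in the current block: 1800 + 6 × 1798 = 12588 frames.
Within the current minute: 47 × 30 + 28 − 2 = 1436 (labels ;00/;01 skipped at this minute). Total = 107892 + 12588 + 1436 = 121916.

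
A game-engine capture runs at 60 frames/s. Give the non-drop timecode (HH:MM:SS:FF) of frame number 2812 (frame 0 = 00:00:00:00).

2812 ÷ 60 = 46 full seconds, remainder 52 frames.
46 s = 0 h 0 min 46 s.
Timecode: 00:00:46:52.

00:00:46:52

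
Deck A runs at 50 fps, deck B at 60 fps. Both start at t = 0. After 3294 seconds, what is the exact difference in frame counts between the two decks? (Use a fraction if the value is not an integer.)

A emits 50 × 3294 = 164700 frames; B emits 60 × 3294 = 197640.
Difference = 32940 frames; B is ahead of A.

32940 frames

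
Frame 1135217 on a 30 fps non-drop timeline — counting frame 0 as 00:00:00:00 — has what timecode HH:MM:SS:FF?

1135217 ÷ 30 = 37840 full seconds, remainder 17 frames.
37840 s = 10 h 30 min 40 s.
Timecode: 10:30:40:17.

10:30:40:17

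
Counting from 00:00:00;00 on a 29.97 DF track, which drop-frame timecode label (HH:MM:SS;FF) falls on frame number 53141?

Ten DF minutes hold 17982 frames, so frame 53141 lies in block 2 (frames 35964–53945) with 17177 frames into that block.
The block's first minute is 1800 frames and the rest 1798 each; 17177 frames reaches minute 9, so 2 × 18 + 9 × 2 = 54 labels have been skipped so far.
Adding those back, label number 53141 + 54 = 53195 at 30 labels/s is 1773 s + 5 f = 0 h 29 min 33 s frame 5, i.e. 00:29:33;05.

00:29:33;05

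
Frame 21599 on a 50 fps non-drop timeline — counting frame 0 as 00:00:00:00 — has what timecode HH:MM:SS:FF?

00:07:11:49

21599 ÷ 50 = 431 full seconds, remainder 49 frames.
431 s = 0 h 7 min 11 s.
Timecode: 00:07:11:49.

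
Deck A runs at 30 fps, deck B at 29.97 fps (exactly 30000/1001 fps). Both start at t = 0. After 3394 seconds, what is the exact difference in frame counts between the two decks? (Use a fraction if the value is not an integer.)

A emits 30 × 3394 = 101820 frames; B emits 30000/1001 × 3394 = 101820000/1001.
Difference = 101820/1001 frames (≈ 101.7183); B is behind A.

101820/1001 frames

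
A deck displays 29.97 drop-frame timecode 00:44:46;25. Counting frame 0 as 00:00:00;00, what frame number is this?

As if non-drop at 30 labels/s: (0 × 3600 + 44 × 60 + 46) × 30 + 25 = 80605.
Minute boundaries passed: 44; those not divisible by 10: 44 − 4 = 40; dropped labels = 2 × 40 = 80.
Actual frame index = 80605 − 80 = 80525.

80525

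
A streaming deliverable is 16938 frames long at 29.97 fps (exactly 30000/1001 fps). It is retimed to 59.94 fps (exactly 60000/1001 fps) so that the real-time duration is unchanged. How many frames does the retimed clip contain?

33876 frames

Target frames = source frames × (target rate / source rate) = 16938 × (60000/1001)/(30000/1001) = 16938 × 2 = 33876.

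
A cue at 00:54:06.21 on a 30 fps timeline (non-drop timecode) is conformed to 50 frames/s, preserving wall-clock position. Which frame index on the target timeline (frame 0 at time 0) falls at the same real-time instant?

Source frame index: (0×3600 + 54×60 + 6) × 30 + 21 = 97401.
Real time: 97401 / (30) = 32467/10 s.
Target frame: (32467/10) × (50) = 162335.

frame 162335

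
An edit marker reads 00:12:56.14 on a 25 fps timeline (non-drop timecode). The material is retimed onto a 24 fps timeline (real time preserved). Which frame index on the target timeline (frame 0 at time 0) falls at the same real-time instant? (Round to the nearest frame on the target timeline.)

frame 18637

Source frame index: (0×3600 + 12×60 + 56) × 25 + 14 = 19414.
Real time: 19414 / (25) = 19414/25 s.
Target frame: (19414/25) × (24) = 465936/25 ≈ 18637.440 → 18637.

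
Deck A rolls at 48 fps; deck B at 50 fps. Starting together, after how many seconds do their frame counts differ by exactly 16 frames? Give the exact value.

The gap grows by |50 − 48| = 2 frames per second.
Time for a 16-frame gap: 16 ÷ (2) = 8 s.

8 seconds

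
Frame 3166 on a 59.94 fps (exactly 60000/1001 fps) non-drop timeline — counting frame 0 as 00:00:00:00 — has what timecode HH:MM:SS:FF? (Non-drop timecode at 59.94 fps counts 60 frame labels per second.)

3166 ÷ 60 = 52 full seconds, remainder 46 frames.
52 s = 0 h 0 min 52 s.
Timecode: 00:00:52:46.

00:00:52:46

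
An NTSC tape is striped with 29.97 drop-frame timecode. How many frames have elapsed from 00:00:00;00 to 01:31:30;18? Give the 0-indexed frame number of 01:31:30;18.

Complete 10-minute blocks: 9, each 17982 frames → 161838.
Remaining 1 whole minute in the current block: 1800 + 0 × 1798 = 1800 frames.
Within the current minute: 30 × 30 + 18 − 2 = 916 (labels ;00/;01 skipped at this minute). Total = 161838 + 1800 + 916 = 164554.

164554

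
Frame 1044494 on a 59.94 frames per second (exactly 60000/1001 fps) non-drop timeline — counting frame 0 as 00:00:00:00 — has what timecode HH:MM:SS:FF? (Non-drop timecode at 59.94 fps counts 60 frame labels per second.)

04:50:08:14

1044494 ÷ 60 = 17408 full seconds, remainder 14 frames.
17408 s = 4 h 50 min 8 s.
Timecode: 04:50:08:14.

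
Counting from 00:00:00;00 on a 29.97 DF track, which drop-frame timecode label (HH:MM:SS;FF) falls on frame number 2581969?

23:55:51;23

Each 10-minute DF block holds 10 × 60 × 30 − 9 × 2 = 17982 frames. 2581969 ÷ 17982 → 143 full blocks, remainder 10543.
Within the partial block the first minute is 1800 frames and each further minute 1798, so 5 further minute boundaries passed. Total skipped labels = 18 × 143 + 2 × 5 = 2584.
Non-drop label index = 2581969 + 2584 = 2584553; at 30 labels/s that is 23:55:51:23, i.e. DF 23:55:51;23.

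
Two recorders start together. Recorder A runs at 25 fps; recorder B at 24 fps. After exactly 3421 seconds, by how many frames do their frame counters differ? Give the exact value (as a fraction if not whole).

A emits 25 × 3421 = 85525 frames; B emits 24 × 3421 = 82104.
Difference = 3421 frames; B is behind A.

3421 frames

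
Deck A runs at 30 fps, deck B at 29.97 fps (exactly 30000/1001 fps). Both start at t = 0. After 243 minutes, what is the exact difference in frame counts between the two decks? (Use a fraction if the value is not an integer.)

437400/1001 frames

243 min = 14580 s.
A emits 30 × 14580 = 437400 frames; B emits 30000/1001 × 14580 = 437400000/1001.
Difference = 437400/1001 frames (≈ 436.9630); B is behind A.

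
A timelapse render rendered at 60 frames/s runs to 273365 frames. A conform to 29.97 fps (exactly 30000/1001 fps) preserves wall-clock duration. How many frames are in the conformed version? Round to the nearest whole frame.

136546 frames

Frames at target rate = 273365 × (30000/1001) / (60) = 136682500/1001 ≈ 136545.954.
Nearest whole frame: 136546.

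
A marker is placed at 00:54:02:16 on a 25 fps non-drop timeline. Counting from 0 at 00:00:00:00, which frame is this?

81066

Total seconds to the label: (0 × 3600 + 54 × 60 + 2) = 3242.
Frame index = 3242 × 25 + 16 = 81066.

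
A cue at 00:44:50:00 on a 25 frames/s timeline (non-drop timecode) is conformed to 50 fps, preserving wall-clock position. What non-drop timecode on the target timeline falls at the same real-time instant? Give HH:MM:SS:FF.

00:44:50:00

Source frame index: (0×3600 + 44×60 + 50) × 25 + 0 = 67250.
Real time: 67250 / (25) = 2690 s.
Target frame: (2690) × (50) = 134500.
At 50 labels/s: frame 134500 → 00:44:50:00.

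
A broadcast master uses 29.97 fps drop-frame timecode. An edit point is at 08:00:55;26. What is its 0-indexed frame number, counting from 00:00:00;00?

Complete 10-minute blocks: 48, each 17982 frames → 863136.
Remaining 0 whole minutes in the current block: 0 frames.
Within the current minute: 55 × 30 + 26 = 1676. Total = 863136 + 0 + 1676 = 864812.

864812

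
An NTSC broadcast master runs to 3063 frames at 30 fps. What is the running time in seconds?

102.1 seconds

Running time = 3063 / (30) = 102.1 s.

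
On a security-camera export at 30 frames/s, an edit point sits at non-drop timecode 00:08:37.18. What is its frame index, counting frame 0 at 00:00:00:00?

15528

Total seconds to the label: (0 × 3600 + 8 × 60 + 37) = 517.
Frame index = 517 × 30 + 18 = 15528.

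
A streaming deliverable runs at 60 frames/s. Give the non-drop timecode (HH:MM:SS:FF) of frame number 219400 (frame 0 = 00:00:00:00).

01:00:56:40

219400 ÷ 60 = 3656 full seconds, remainder 40 frames.
3656 s = 1 h 0 min 56 s.
Timecode: 01:00:56:40.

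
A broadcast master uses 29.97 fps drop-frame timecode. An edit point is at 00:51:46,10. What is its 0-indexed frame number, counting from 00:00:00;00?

As if non-drop at 30 labels/s: (0 × 3600 + 51 × 60 + 46) × 30 + 10 = 93190.
Minute boundaries passed: 51; those not divisible by 10: 51 − 5 = 46; dropped labels = 2 × 46 = 92.
Actual frame index = 93190 − 92 = 93098.

93098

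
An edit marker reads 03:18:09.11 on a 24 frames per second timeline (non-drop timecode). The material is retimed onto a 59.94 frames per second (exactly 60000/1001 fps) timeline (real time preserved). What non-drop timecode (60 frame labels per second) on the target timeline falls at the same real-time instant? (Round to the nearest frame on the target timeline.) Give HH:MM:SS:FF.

Source frame index: (3×3600 + 18×60 + 9) × 24 + 11 = 285347.
Real time: 285347 / (24) = 285347/24 s.
Target frame: (285347/24) × (60000/1001) = 713367500/1001 ≈ 712654.845 → 712655.
At 60 labels/s: frame 712655 → 03:17:57:35.

03:17:57:35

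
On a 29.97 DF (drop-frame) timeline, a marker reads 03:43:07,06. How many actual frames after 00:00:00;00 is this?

As if non-drop at 30 labels/s: (3 × 3600 + 43 × 60 + 7) × 30 + 6 = 401616.
Minute boundaries passed: 223; those not divisible by 10: 223 − 22 = 201; dropped labels = 2 × 201 = 402.
Actual frame index = 401616 − 402 = 401214.

401214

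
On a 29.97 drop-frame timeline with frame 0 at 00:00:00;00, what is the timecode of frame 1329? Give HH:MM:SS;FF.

Ten DF minutes hold 17982 frames, so frame 1329 lies in block 0 (frames 0–17981) with 1329 frames into that block.
The block's first minute is 1800 frames and the rest 1798 each; 1329 frames reaches minute 0, so 0 × 18 + 0 × 2 = 0 labels have been skipped so far.
Adding those back, label number 1329 + 0 = 1329 at 30 labels/s is 44 s + 9 f = 0 h 0 min 44 s frame 9, i.e. 00:00:44;09.

00:00:44;09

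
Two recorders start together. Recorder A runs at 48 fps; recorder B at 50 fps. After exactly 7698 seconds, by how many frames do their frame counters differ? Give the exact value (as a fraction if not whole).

15396 frames

A emits 48 × 7698 = 369504 frames; B emits 50 × 7698 = 384900.
Difference = 15396 frames; B is ahead of A.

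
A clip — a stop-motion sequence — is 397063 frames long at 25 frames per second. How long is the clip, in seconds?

15882.52 seconds

Running time = 397063 / (25) = 15882.52 s.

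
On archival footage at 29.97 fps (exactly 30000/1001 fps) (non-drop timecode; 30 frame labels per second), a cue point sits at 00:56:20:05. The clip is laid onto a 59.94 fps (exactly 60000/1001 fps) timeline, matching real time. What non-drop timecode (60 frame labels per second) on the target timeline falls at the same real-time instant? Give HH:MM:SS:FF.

00:56:20:10

Source frame index: (0×3600 + 56×60 + 20) × 30 + 5 = 101405.
Real time: 101405 / (30000/1001) = 20301281/6000 s.
Target frame: (20301281/6000) × (60000/1001) = 202810.
At 60 labels/s: frame 202810 → 00:56:20:10.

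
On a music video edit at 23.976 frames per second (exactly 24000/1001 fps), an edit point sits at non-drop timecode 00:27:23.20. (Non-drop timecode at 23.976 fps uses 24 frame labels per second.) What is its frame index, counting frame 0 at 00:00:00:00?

39452

Total seconds to the label: (0 × 3600 + 27 × 60 + 23) = 1643.
Frame index = 1643 × 24 + 20 = 39452.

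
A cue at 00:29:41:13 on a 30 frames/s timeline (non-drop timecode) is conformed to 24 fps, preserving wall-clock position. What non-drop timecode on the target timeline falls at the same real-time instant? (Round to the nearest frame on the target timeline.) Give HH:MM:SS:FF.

Source frame index: (0×3600 + 29×60 + 41) × 30 + 13 = 53443.
Real time: 53443 / (30) = 53443/30 s.
Target frame: (53443/30) × (24) = 213772/5 ≈ 42754.400 → 42754.
At 24 labels/s: frame 42754 → 00:29:41:10.

00:29:41:10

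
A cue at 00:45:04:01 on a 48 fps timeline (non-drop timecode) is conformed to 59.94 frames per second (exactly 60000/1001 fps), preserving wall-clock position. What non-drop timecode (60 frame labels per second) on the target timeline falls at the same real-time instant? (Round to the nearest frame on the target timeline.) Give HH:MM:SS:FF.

Source frame index: (0×3600 + 45×60 + 4) × 48 + 1 = 129793.
Real time: 129793 / (48) = 129793/48 s.
Target frame: (129793/48) × (60000/1001) = 162241250/1001 ≈ 162079.171 → 162079.
At 60 labels/s: frame 162079 → 00:45:01:19.

00:45:01:19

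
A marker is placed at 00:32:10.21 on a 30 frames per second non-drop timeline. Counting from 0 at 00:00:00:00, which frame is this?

Total seconds to the label: (0 × 3600 + 32 × 60 + 10) = 1930.
Frame index = 1930 × 30 + 21 = 57921.

frame 57921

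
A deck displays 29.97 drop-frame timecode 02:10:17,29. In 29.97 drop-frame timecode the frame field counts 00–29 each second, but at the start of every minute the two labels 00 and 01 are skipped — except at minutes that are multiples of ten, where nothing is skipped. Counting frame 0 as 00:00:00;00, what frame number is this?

Complete 10-minute blocks: 13, each 17982 frames → 233766.
Remaining 0 whole minutes in the current block: 0 frames.
Within the current minute: 17 × 30 + 29 = 539. Total = 233766 + 0 + 539 = 234305.

234305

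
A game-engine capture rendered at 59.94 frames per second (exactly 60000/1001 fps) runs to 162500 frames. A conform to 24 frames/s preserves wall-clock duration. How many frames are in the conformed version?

65065 frames

Target frames = source frames × (target rate / source rate) = 162500 × (24)/(60000/1001) = 162500 × 1001/2500 = 65065.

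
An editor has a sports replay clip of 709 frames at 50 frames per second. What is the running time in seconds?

Running time = 709 / (50) = 14.18 s.

14.18 seconds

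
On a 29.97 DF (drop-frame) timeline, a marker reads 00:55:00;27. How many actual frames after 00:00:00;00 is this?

98927

Complete 10-minute blocks: 5, each 17982 frames → 89910.
Remaining 5 whole minutes in the current block: 1800 + 4 × 1798 = 8992 frames.
Within the current minute: 0 × 30 + 27 − 2 = 25 (labels ;00/;01 skipped at this minute). Total = 89910 + 8992 + 25 = 98927.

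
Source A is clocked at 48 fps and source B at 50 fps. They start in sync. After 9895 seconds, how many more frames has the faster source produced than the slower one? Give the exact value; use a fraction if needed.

A emits 48 × 9895 = 474960 frames; B emits 50 × 9895 = 494750.
Difference = 19790 frames; B is ahead of A.

19790 frames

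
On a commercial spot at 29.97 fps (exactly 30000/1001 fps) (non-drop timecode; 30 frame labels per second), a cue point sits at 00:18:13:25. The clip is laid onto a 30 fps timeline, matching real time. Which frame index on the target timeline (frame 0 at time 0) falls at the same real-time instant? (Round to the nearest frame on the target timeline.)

Source frame index: (0×3600 + 18×60 + 13) × 30 + 25 = 32815.
Real time: 32815 / (30000/1001) = 6569563/6000 s.
Target frame: (6569563/6000) × (30) = 6569563/200 ≈ 32847.815 → 32848.

frame 32848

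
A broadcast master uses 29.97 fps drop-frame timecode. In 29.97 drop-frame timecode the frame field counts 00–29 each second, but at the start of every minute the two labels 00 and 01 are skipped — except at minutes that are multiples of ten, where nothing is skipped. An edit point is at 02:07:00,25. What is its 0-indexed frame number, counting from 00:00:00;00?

228395

As if non-drop at 30 labels/s: (2 × 3600 + 7 × 60 + 0) × 30 + 25 = 228625.
Minute boundaries passed: 127; those not divisible by 10: 127 − 12 = 115; dropped labels = 2 × 115 = 230.
Actual frame index = 228625 − 230 = 228395.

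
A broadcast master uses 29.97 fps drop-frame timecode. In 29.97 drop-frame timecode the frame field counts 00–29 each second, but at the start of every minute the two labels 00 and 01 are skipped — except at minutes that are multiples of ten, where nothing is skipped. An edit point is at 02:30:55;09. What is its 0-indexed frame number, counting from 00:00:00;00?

271389

Complete 10-minute blocks: 15, each 17982 frames → 269730.
Remaining 0 whole minutes in the current block: 0 frames.
Within the current minute: 55 × 30 + 9 = 1659. Total = 269730 + 0 + 1659 = 271389.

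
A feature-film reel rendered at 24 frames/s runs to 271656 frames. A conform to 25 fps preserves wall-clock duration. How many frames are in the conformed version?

Target frames = source frames × (target rate / source rate) = 271656 × (25)/(24) = 271656 × 25/24 = 282975.

282975 frames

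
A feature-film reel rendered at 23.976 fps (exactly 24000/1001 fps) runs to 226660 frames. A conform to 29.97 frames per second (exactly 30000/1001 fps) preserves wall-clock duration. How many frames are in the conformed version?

283325 frames

Target frames = source frames × (target rate / source rate) = 226660 × (30000/1001)/(24000/1001) = 226660 × 5/4 = 283325.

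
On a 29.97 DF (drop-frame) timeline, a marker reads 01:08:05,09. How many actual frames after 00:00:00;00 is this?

122435

As if non-drop at 30 labels/s: (1 × 3600 + 8 × 60 + 5) × 30 + 9 = 122559.
Minute boundaries passed: 68; those not divisible by 10: 68 − 6 = 62; dropped labels = 2 × 62 = 124.
Actual frame index = 122559 − 124 = 122435.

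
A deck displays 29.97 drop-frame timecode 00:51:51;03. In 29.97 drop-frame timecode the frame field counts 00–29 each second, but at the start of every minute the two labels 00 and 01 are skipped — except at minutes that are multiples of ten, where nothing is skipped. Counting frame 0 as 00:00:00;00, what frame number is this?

93241

Complete 10-minute blocks: 5, each 17982 frames → 89910.
Remaining 1 whole minute in the current block: 1800 + 0 × 1798 = 1800 frames.
Within the current minute: 51 × 30 + 3 − 2 = 1531 (labels ;00/;01 skipped at this minute). Total = 89910 + 1800 + 1531 = 93241.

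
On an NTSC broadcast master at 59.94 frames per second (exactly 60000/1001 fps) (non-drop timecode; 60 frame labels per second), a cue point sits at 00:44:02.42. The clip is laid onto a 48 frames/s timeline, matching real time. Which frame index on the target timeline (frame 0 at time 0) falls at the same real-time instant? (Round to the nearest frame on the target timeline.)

frame 126976

Source frame index: (0×3600 + 44×60 + 2) × 60 + 42 = 158562.
Real time: 158562 / (60000/1001) = 26453427/10000 s.
Target frame: (26453427/10000) × (48) = 79360281/625 ≈ 126976.450 → 126976.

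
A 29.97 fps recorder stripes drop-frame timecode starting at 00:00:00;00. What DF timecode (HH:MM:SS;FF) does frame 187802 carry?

Ten DF minutes hold 17982 frames, so frame 187802 lies in block 10 (frames 179820–197801) with 7982 frames into that block.
The block's first minute is 1800 frames and the rest 1798 each; 7982 frames reaches minute 4, so 10 × 18 + 4 × 2 = 188 labels have been skipped so far.
Adding those back, label number 187802 + 188 = 187990 at 30 labels/s is 6266 s + 10 f = 1 h 44 min 26 s frame 10, i.e. 01:44:26;10.

01:44:26;10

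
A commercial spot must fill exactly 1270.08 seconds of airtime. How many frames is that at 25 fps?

31752 frames

Frames = 1270.08 × 25 = 31752.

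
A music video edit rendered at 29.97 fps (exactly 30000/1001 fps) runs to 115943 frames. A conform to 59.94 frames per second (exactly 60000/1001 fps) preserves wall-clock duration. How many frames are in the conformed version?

Frames at target rate = 115943 × (60000/1001) / (30000/1001) = 231886.

231886 frames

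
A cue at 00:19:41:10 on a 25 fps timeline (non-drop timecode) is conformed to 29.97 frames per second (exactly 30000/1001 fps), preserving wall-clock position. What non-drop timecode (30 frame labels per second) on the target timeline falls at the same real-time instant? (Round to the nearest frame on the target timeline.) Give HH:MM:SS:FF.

Source frame index: (0×3600 + 19×60 + 41) × 25 + 10 = 29535.
Real time: 29535 / (25) = 5907/5 s.
Target frame: (5907/5) × (30000/1001) = 3222000/91 ≈ 35406.593 → 35407.
At 30 labels/s: frame 35407 → 00:19:40:07.

00:19:40:07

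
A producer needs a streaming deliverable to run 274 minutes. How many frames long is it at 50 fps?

822000 frames

274 min = 16440 s.
Frames = 16440 × 50 = 822000.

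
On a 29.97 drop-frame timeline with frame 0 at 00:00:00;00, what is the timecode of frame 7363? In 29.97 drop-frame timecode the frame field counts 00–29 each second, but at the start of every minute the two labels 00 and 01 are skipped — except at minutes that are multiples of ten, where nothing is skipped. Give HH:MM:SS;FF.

00:04:05;21

Ten DF minutes hold 17982 frames, so frame 7363 lies in block 0 (frames 0–17981) with 7363 frames into that block.
The block's first minute is 1800 frames and the rest 1798 each; 7363 frames reaches minute 4, so 0 × 18 + 4 × 2 = 8 labels have been skipped so far.
Adding those back, label number 7363 + 8 = 7371 at 30 labels/s is 245 s + 21 f = 0 h 4 min 5 s frame 21, i.e. 00:04:05;21.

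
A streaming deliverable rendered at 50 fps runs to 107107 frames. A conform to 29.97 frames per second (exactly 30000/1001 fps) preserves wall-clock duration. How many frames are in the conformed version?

64200 frames

Target frames = source frames × (target rate / source rate) = 107107 × (30000/1001)/(50) = 107107 × 600/1001 = 64200.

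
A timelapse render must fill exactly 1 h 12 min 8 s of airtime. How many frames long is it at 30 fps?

129840 frames

1 h 12 min 8 s = 4328 s.
Frames = 4328 × 30 = 129840.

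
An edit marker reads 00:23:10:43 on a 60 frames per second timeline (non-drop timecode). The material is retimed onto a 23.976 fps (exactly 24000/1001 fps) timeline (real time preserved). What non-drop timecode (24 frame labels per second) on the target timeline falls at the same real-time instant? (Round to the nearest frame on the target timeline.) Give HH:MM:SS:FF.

00:23:09:08

Source frame index: (0×3600 + 23×60 + 10) × 60 + 43 = 83443.
Real time: 83443 / (60) = 83443/60 s.
Target frame: (83443/60) × (24000/1001) = 33377200/1001 ≈ 33343.856 → 33344.
At 24 labels/s: frame 33344 → 00:23:09:08.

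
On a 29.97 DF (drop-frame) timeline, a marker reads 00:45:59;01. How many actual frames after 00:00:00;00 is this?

Complete 10-minute blocks: 4, each 17982 frames → 71928.
Remaining 5 whole minutes in the current block: 1800 + 4 × 1798 = 8992 frames.
Within the current minute: 59 × 30 + 1 − 2 = 1769 (labels ;00/;01 skipped at this minute). Total = 71928 + 8992 + 1769 = 82689.

82689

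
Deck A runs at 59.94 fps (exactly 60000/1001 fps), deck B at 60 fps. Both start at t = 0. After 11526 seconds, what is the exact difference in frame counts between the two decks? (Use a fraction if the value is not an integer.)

691560/1001 frames

A emits 60000/1001 × 11526 = 691560000/1001 frames; B emits 60 × 11526 = 691560.
Difference = 691560/1001 frames (≈ 690.8691); B is ahead of A.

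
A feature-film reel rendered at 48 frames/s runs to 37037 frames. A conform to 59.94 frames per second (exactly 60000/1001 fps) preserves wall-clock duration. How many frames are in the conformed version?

Target frames = source frames × (target rate / source rate) = 37037 × (60000/1001)/(48) = 37037 × 1250/1001 = 46250.

46250 frames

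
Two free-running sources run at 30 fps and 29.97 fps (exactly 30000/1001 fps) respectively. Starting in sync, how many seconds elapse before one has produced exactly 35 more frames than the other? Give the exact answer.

The gap grows by |30000/1001 − 30| = 30/1001 frames per second.
Time for a 35-frame gap: 35 ÷ (30/1001) = 7007/6 s.

7007/6 seconds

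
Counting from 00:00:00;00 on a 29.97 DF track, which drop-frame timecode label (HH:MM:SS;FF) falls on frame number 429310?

03:58:44;20

Each 10-minute DF block holds 10 × 60 × 30 − 9 × 2 = 17982 frames. 429310 ÷ 17982 → 23 full blocks, remainder 15724.
Within the partial block the first minute is 1800 frames and each further minute 1798, so 8 further minute boundaries passed. Total skipped labels = 18 × 23 + 2 × 8 = 430.
Non-drop label index = 429310 + 430 = 429740; at 30 labels/s that is 03:58:44:20, i.e. DF 03:58:44;20.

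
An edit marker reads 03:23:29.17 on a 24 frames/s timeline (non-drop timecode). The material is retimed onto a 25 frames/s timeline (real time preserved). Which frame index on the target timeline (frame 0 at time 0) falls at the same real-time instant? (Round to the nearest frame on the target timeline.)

frame 305243

Source frame index: (3×3600 + 23×60 + 29) × 24 + 17 = 293033.
Real time: 293033 / (24) = 293033/24 s.
Target frame: (293033/24) × (25) = 7325825/24 ≈ 305242.708 → 305243.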